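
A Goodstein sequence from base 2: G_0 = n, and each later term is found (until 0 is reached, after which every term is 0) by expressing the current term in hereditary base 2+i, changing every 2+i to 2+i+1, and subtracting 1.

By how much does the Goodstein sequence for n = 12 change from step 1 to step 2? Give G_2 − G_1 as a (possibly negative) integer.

958

i=0: 12 = 2^(2 + 1) + 2^2 (b=2); 2→3: 3^(3 + 1) + 3^3 = 108; 108−1 = 107
i=1: 107 = 3^(3 + 1) + 2·3^2 + 2·3 + 2 (b=3); 3→4: 4^(4 + 1) + 2·4^2 + 2·4 + 2 = 1066; 1066−1 = 1065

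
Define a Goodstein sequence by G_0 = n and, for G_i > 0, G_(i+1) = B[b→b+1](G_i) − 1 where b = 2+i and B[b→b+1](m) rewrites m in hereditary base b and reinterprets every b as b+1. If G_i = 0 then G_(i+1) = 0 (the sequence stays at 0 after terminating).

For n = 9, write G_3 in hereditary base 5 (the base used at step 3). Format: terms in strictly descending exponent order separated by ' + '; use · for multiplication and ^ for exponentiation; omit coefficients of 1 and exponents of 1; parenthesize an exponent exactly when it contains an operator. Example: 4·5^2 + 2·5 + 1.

3·5^5 + 3·5^3 + 3·5^2 + 3·5 + 2

G_0=9  [base 2] 2^(2 + 1) + 1  →[2↦3]→  3^(3 + 1) + 1 = 82  −1 ⇒ G_1=81
G_1=81  [base 3] 3^(3 + 1)  →[3↦4]→  4^(4 + 1) = 1024  −1 ⇒ G_2=1023
G_2=1023  [base 4] 3·4^4 + 3·4^3 + 3·4^2 + 3·4 + 3  →[4↦5]→  3·5^5 + 3·5^3 + 3·5^2 + 3·5 + 3 = 9843  −1 ⇒ G_3=9842
G_3=9842  [base 5] 3·5^5 + 3·5^3 + 3·5^2 + 3·5 + 2  →[5↦6]→  3·6^6 + 3·6^3 + 3·6^2 + 3·6 + 2 = 140744  −1 ⇒ G_4=140743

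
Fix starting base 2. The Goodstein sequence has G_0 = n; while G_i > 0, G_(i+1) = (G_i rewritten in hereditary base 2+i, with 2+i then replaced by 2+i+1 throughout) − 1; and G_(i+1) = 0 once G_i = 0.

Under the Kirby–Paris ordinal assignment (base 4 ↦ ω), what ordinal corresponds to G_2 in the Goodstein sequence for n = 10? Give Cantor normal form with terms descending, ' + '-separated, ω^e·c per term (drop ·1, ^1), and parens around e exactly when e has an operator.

(0) 10|_2 = 2^(2 + 1) + 2 ↦ 3^(3 + 1) + 3|_3 = 84 ⇒ 83
(1) 83|_3 = 3^(3 + 1) + 2 ↦ 4^(4 + 1) + 2|_4 = 1026 ⇒ 1025
(2) 1025|_4 = 4^(4 + 1) + 1 ↦ 5^(5 + 1) + 1|_5 = 15626 ⇒ 15625

ω^(ω + 1) + 1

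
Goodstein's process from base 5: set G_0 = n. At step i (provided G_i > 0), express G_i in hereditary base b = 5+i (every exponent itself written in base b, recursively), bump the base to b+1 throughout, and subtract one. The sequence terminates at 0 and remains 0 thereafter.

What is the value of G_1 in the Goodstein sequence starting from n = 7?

7

G_0=7  [base 5] 5 + 2  →[5↦6]→  6 + 2 = 8  −1 ⇒ G_1=7
G_1=7  [base 6] 6 + 1  →[6↦7]→  7 + 1 = 8  −1 ⇒ G_2=7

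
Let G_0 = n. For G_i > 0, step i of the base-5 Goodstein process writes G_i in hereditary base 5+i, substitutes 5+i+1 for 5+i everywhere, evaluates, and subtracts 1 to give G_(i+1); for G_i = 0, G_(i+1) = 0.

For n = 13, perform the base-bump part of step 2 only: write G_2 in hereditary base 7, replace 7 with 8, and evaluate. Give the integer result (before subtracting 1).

step 0: 13 = 2·5 + 3; sub 6 for 5: 2·6 + 3; = 15; G_1 = 15−1 = 14
step 1: 14 = 2·6 + 2; sub 7 for 6: 2·7 + 2; = 16; G_2 = 16−1 = 15

17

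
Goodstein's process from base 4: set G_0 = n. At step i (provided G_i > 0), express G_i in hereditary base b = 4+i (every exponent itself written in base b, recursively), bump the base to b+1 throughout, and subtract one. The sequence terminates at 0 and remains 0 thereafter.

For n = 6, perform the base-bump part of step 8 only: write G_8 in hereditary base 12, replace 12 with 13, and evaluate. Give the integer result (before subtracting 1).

(0) 6|_4 = 4 + 2 ↦ 5 + 2|_5 = 7 ⇒ 6
(1) 6|_5 = 5 + 1 ↦ 6 + 1|_6 = 7 ⇒ 6
(2) 6|_6 = 6 ↦ 7|_7 = 7 ⇒ 6
(3) 6|_7 = 6 ↦ 6|_8 = 6 ⇒ 5
(4) 5|_8 = 5 ↦ 5|_9 = 5 ⇒ 4
(5) 4|_9 = 4 ↦ 4|_10 = 4 ⇒ 3
(6) 3|_10 = 3 ↦ 3|_11 = 3 ⇒ 2
(7) 2|_11 = 2 ↦ 2|_12 = 2 ⇒ 1
(8) 1|_12 = 1 ↦ 1|_13 = 1 ⇒ 0

1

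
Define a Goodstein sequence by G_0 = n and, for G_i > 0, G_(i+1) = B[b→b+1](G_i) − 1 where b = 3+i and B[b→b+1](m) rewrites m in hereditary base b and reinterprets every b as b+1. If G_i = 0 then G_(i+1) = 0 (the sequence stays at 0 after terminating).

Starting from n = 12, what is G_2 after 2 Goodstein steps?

12 —HB3→ 3^2 + 3 —bump→ 4^2 + 4 = 20 —(−1)→ 19
19 —HB4→ 4^2 + 3 —bump→ 5^2 + 3 = 28 —(−1)→ 27
27 —HB5→ 5^2 + 2 —bump→ 6^2 + 2 = 38 —(−1)→ 37

27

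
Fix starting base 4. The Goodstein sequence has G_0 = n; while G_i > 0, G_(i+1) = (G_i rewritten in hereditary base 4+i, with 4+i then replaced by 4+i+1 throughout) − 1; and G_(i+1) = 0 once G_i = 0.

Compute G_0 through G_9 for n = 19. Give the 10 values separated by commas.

19 —HB4→ 4^2 + 3 —bump→ 5^2 + 3 = 28 —(−1)→ 27
27 —HB5→ 5^2 + 2 —bump→ 6^2 + 2 = 38 —(−1)→ 37
37 —HB6→ 6^2 + 1 —bump→ 7^2 + 1 = 50 —(−1)→ 49
49 —HB7→ 7^2 —bump→ 8^2 = 64 —(−1)→ 63
63 —HB8→ 7·8 + 7 —bump→ 7·9 + 7 = 70 —(−1)→ 69
69 —HB9→ 7·9 + 6 —bump→ 7·10 + 6 = 76 —(−1)→ 75
75 —HB10→ 7·10 + 5 —bump→ 7·11 + 5 = 82 —(−1)→ 81
81 —HB11→ 7·11 + 4 —bump→ 7·12 + 4 = 88 —(−1)→ 87
87 —HB12→ 7·12 + 3 —bump→ 7·13 + 3 = 94 —(−1)→ 93

19, 27, 37, 49, 63, 69, 75, 81, 87, 93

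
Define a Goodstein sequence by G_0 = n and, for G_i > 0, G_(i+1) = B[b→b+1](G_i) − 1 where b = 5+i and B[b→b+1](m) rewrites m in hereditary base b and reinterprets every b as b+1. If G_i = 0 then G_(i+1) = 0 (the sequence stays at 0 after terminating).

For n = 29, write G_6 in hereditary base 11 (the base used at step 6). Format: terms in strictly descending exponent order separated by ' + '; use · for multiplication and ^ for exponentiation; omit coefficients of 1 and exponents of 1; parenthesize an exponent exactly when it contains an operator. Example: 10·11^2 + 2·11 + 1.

base 5: 29 = 5^2 + 4; at 6: 6^2 + 4 = 40; next = 39
base 6: 39 = 6^2 + 3; at 7: 7^2 + 3 = 52; next = 51
base 7: 51 = 7^2 + 2; at 8: 8^2 + 2 = 66; next = 65
base 8: 65 = 8^2 + 1; at 9: 9^2 + 1 = 82; next = 81
base 9: 81 = 9^2; at 10: 10^2 = 100; next = 99
base 10: 99 = 9·10 + 9; at 11: 9·11 + 9 = 108; next = 107
base 11: 107 = 9·11 + 8; at 12: 9·12 + 8 = 116; next = 115

9·11 + 8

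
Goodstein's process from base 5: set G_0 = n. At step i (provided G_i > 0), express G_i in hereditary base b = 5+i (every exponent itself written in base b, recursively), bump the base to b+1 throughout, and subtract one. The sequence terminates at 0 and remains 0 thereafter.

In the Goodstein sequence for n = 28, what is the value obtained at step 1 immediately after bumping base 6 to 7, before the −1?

G_0=28  [base 5] 5^2 + 3  →[5↦6]→  6^2 + 3 = 39  −1 ⇒ G_1=38
G_1=38  [base 6] 6^2 + 2  →[6↦7]→  7^2 + 2 = 51  −1 ⇒ G_2=50

51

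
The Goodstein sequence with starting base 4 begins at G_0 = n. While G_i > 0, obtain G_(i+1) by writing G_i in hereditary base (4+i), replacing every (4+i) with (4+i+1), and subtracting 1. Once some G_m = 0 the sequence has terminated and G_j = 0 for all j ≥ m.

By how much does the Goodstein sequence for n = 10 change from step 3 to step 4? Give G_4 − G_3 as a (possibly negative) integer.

step 0: 10 = 2·4 + 2; sub 5 for 4: 2·5 + 2; = 12; G_1 = 12−1 = 11
step 1: 11 = 2·5 + 1; sub 6 for 5: 2·6 + 1; = 13; G_2 = 13−1 = 12
step 2: 12 = 2·6; sub 7 for 6: 2·7; = 14; G_3 = 14−1 = 13
step 3: 13 = 7 + 6; sub 8 for 7: 8 + 6; = 14; G_4 = 14−1 = 13

0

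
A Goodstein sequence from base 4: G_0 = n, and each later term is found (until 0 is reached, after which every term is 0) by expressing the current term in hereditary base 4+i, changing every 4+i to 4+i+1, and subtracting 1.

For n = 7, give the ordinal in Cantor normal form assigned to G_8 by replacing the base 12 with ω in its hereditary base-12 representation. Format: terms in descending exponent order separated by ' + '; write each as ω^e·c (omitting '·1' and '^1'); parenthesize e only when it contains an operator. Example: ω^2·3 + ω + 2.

base 4: 7 = 4 + 3; at 5: 5 + 3 = 8; next = 7
base 5: 7 = 5 + 2; at 6: 6 + 2 = 8; next = 7
base 6: 7 = 6 + 1; at 7: 7 + 1 = 8; next = 7
base 7: 7 = 7; at 8: 8 = 8; next = 7
base 8: 7 = 7; at 9: 7 = 7; next = 6
base 9: 6 = 6; at 10: 6 = 6; next = 5
base 10: 5 = 5; at 11: 5 = 5; next = 4
base 11: 4 = 4; at 12: 4 = 4; next = 3
base 12: 3 = 3; at 13: 3 = 3; next = 2

3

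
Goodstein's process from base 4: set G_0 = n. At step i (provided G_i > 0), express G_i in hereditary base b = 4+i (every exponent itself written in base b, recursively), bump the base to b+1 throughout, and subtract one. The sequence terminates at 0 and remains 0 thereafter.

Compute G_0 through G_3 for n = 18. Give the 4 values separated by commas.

18, 26, 36, 48

i=0: 18 = 4^2 + 2 (b=4); 4→5: 5^2 + 2 = 27; 27−1 = 26
i=1: 26 = 5^2 + 1 (b=5); 5→6: 6^2 + 1 = 37; 37−1 = 36
i=2: 36 = 6^2 (b=6); 6→7: 7^2 = 49; 49−1 = 48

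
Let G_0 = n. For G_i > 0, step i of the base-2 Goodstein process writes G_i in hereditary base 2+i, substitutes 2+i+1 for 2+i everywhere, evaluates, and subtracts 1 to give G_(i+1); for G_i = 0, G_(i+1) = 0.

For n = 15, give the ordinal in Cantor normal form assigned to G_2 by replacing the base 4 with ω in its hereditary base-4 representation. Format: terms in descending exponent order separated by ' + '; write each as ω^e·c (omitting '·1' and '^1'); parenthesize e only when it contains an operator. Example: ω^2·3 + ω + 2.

ω^(ω + 1) + ω^ω + 3

i=0: 15 = 2^(2 + 1) + 2^2 + 2 + 1 (b=2); 2→3: 3^(3 + 1) + 3^3 + 3 + 1 = 112; 112−1 = 111
i=1: 111 = 3^(3 + 1) + 3^3 + 3 (b=3); 3→4: 4^(4 + 1) + 4^4 + 4 = 1284; 1284−1 = 1283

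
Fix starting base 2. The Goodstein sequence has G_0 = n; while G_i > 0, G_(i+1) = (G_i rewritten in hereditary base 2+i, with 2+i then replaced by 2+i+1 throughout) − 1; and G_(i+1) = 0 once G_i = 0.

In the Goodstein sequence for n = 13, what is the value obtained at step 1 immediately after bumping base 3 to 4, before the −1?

base 2: 13 = 2^(2 + 1) + 2^2 + 1; at 3: 3^(3 + 1) + 3^3 + 1 = 109; next = 108
base 3: 108 = 3^(3 + 1) + 3^3; at 4: 4^(4 + 1) + 4^4 = 1280; next = 1279

1280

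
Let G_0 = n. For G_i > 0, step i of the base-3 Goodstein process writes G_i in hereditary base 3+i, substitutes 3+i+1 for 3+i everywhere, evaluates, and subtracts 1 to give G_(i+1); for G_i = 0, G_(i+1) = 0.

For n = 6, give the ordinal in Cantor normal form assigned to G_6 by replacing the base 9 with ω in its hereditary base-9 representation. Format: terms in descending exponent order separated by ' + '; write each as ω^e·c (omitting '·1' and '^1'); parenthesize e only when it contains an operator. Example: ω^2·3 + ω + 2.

step 0: 6 = 2·3; sub 4 for 3: 2·4; = 8; G_1 = 8−1 = 7
step 1: 7 = 4 + 3; sub 5 for 4: 5 + 3; = 8; G_2 = 8−1 = 7
step 2: 7 = 5 + 2; sub 6 for 5: 6 + 2; = 8; G_3 = 8−1 = 7
step 3: 7 = 6 + 1; sub 7 for 6: 7 + 1; = 8; G_4 = 8−1 = 7
step 4: 7 = 7; sub 8 for 7: 8; = 8; G_5 = 8−1 = 7
step 5: 7 = 7; sub 9 for 8: 7; = 7; G_6 = 7−1 = 6
step 6: 6 = 6; sub 10 for 9: 6; = 6; G_7 = 6−1 = 5

6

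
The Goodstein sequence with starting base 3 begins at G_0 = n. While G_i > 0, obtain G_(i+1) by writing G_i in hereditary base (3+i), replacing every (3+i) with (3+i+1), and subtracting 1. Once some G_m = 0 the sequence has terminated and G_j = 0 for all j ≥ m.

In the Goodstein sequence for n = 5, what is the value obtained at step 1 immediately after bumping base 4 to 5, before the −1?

6

G_0 = 5. HB_3(5) = 3 + 2. Bump = 6. G_1 = 5.
G_1 = 5. HB_4(5) = 4 + 1. Bump = 6. G_2 = 5.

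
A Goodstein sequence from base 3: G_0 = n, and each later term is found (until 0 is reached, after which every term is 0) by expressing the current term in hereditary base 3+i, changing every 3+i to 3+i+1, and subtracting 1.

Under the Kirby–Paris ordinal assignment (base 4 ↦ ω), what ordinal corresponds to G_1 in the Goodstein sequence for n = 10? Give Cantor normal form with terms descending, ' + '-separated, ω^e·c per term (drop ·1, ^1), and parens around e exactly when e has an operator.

ω^2

G_0 = 10. HB_3(10) = 3^2 + 1. Bump = 17. G_1 = 16.
G_1 = 16. HB_4(16) = 4^2. Bump = 25. G_2 = 24.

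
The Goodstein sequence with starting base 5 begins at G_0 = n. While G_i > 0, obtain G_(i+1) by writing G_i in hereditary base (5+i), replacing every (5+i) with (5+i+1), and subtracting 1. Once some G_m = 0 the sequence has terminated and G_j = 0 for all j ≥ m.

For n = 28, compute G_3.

64

step 0: 28 = 5^2 + 3; sub 6 for 5: 6^2 + 3; = 39; G_1 = 39−1 = 38
step 1: 38 = 6^2 + 2; sub 7 for 6: 7^2 + 2; = 51; G_2 = 51−1 = 50
step 2: 50 = 7^2 + 1; sub 8 for 7: 8^2 + 1; = 65; G_3 = 65−1 = 64
step 3: 64 = 8^2; sub 9 for 8: 9^2; = 81; G_4 = 81−1 = 80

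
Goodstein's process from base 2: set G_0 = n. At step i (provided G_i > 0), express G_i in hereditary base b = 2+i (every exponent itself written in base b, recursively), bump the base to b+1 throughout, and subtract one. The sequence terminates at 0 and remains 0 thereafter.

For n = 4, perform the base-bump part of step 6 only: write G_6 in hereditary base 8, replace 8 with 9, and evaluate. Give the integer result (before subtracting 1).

174

step 0: 4 = 2^2; sub 3 for 2: 3^3; = 27; G_1 = 27−1 = 26
step 1: 26 = 2·3^2 + 2·3 + 2; sub 4 for 3: 2·4^2 + 2·4 + 2; = 42; G_2 = 42−1 = 41
step 2: 41 = 2·4^2 + 2·4 + 1; sub 5 for 4: 2·5^2 + 2·5 + 1; = 61; G_3 = 61−1 = 60
step 3: 60 = 2·5^2 + 2·5; sub 6 for 5: 2·6^2 + 2·6; = 84; G_4 = 84−1 = 83
step 4: 83 = 2·6^2 + 6 + 5; sub 7 for 6: 2·7^2 + 7 + 5; = 110; G_5 = 110−1 = 109
step 5: 109 = 2·7^2 + 7 + 4; sub 8 for 7: 2·8^2 + 8 + 4; = 140; G_6 = 140−1 = 139
step 6: 139 = 2·8^2 + 8 + 3; sub 9 for 8: 2·9^2 + 9 + 3; = 174; G_7 = 174−1 = 173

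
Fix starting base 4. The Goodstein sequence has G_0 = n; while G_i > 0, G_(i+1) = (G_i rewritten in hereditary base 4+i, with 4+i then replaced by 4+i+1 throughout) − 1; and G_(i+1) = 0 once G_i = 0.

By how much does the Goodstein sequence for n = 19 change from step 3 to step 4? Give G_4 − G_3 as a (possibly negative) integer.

14

(0) 19|_4 = 4^2 + 3 ↦ 5^2 + 3|_5 = 28 ⇒ 27
(1) 27|_5 = 5^2 + 2 ↦ 6^2 + 2|_6 = 38 ⇒ 37
(2) 37|_6 = 6^2 + 1 ↦ 7^2 + 1|_7 = 50 ⇒ 49
(3) 49|_7 = 7^2 ↦ 8^2|_8 = 64 ⇒ 63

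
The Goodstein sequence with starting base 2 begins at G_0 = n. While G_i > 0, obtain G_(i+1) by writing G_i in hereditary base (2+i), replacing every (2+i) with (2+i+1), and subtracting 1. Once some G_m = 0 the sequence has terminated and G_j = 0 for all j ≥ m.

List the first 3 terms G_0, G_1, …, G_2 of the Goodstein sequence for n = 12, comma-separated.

G_0 = 12. HB_2(12) = 2^(2 + 1) + 2^2. Bump = 108. G_1 = 107.
G_1 = 107. HB_3(107) = 3^(3 + 1) + 2·3^2 + 2·3 + 2. Bump = 1066. G_2 = 1065.

12, 107, 1065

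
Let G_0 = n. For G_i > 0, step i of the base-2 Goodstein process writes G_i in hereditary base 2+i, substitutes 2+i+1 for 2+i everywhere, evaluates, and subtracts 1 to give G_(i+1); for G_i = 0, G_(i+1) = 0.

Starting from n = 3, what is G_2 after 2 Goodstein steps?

3

3 —HB2→ 2 + 1 —bump→ 3 + 1 = 4 —(−1)→ 3
3 —HB3→ 3 —bump→ 4 = 4 —(−1)→ 3
3 —HB4→ 3 —bump→ 3 = 3 —(−1)→ 2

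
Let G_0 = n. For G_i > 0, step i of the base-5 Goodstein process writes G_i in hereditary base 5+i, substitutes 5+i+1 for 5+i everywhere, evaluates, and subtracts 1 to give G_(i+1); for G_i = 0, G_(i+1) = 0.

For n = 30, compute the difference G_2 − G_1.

base 5: 30 = 5^2 + 5; at 6: 6^2 + 6 = 42; next = 41
base 6: 41 = 6^2 + 5; at 7: 7^2 + 5 = 54; next = 53

12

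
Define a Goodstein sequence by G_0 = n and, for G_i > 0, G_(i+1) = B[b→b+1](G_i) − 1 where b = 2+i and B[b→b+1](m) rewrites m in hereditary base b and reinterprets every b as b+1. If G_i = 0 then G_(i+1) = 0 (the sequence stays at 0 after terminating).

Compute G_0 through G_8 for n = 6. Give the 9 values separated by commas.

base 2: 6 = 2^2 + 2; at 3: 3^3 + 3 = 30; next = 29
base 3: 29 = 3^3 + 2; at 4: 4^4 + 2 = 258; next = 257
base 4: 257 = 4^4 + 1; at 5: 5^5 + 1 = 3126; next = 3125
base 5: 3125 = 5^5; at 6: 6^6 = 46656; next = 46655
base 6: 46655 = 5·6^5 + 5·6^4 + 5·6^3 + 5·6^2 + 5·6 + 5; at 7: 5·7^5 + 5·7^4 + 5·7^3 + 5·7^2 + 5·7 + 5 = 98040; next = 98039
base 7: 98039 = 5·7^5 + 5·7^4 + 5·7^3 + 5·7^2 + 5·7 + 4; at 8: 5·8^5 + 5·8^4 + 5·8^3 + 5·8^2 + 5·8 + 4 = 187244; next = 187243
base 8: 187243 = 5·8^5 + 5·8^4 + 5·8^3 + 5·8^2 + 5·8 + 3; at 9: 5·9^5 + 5·9^4 + 5·9^3 + 5·9^2 + 5·9 + 3 = 332148; next = 332147
base 9: 332147 = 5·9^5 + 5·9^4 + 5·9^3 + 5·9^2 + 5·9 + 2; at 10: 5·10^5 + 5·10^4 + 5·10^3 + 5·10^2 + 5·10 + 2 = 555552; next = 555551

6, 29, 257, 3125, 46655, 98039, 187243, 332147, 555551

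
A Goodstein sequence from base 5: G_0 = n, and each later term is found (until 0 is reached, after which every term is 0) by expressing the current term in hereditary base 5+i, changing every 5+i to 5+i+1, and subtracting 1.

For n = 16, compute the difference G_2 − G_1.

2

G_0 = 16. HB_5(16) = 3·5 + 1. Bump = 19. G_1 = 18.
G_1 = 18. HB_6(18) = 3·6. Bump = 21. G_2 = 20.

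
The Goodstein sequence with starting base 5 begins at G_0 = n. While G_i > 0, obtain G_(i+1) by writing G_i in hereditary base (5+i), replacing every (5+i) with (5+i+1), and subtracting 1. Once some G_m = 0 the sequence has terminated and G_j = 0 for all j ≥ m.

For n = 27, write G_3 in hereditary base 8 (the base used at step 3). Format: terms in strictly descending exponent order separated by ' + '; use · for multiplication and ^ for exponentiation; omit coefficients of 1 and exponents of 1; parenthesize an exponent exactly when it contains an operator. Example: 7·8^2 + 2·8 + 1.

27 —HB5→ 5^2 + 2 —bump→ 6^2 + 2 = 38 —(−1)→ 37
37 —HB6→ 6^2 + 1 —bump→ 7^2 + 1 = 50 —(−1)→ 49
49 —HB7→ 7^2 —bump→ 8^2 = 64 —(−1)→ 63
63 —HB8→ 7·8 + 7 —bump→ 7·9 + 7 = 70 —(−1)→ 69

7·8 + 7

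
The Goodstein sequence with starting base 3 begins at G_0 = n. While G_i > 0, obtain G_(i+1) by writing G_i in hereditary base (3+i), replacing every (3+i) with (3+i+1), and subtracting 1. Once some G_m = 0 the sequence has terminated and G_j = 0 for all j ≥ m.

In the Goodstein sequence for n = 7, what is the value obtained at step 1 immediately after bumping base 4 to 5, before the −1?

10

base 3: 7 = 2·3 + 1; at 4: 2·4 + 1 = 9; next = 8
base 4: 8 = 2·4; at 5: 2·5 = 10; next = 9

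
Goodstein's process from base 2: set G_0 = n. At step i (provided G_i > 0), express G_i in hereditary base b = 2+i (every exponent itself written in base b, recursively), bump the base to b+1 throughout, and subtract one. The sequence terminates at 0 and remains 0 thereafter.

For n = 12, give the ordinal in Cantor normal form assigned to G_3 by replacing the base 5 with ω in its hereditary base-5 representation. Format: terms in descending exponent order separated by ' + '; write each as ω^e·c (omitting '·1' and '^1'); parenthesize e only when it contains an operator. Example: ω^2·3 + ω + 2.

[0] 12 ≡ 2^(2 + 1) + 2^2 (base 2). Lift 3: 108. −1: 107.
[1] 107 ≡ 3^(3 + 1) + 2·3^2 + 2·3 + 2 (base 3). Lift 4: 1066. −1: 1065.
[2] 1065 ≡ 4^(4 + 1) + 2·4^2 + 2·4 + 1 (base 4). Lift 5: 15686. −1: 15685.
[3] 15685 ≡ 5^(5 + 1) + 2·5^2 + 2·5 (base 5). Lift 6: 280020. −1: 280019.

ω^(ω + 1) + ω^2·2 + ω·2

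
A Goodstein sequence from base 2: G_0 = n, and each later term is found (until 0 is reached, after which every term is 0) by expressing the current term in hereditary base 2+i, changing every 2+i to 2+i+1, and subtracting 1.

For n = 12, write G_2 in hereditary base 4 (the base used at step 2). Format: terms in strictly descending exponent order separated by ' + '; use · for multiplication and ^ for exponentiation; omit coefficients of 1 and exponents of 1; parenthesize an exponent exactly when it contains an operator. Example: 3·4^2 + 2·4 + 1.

4^(4 + 1) + 2·4^2 + 2·4 + 1

G_0=12  [base 2] 2^(2 + 1) + 2^2  →[2↦3]→  3^(3 + 1) + 3^3 = 108  −1 ⇒ G_1=107
G_1=107  [base 3] 3^(3 + 1) + 2·3^2 + 2·3 + 2  →[3↦4]→  4^(4 + 1) + 2·4^2 + 2·4 + 2 = 1066  −1 ⇒ G_2=1065
G_2=1065  [base 4] 4^(4 + 1) + 2·4^2 + 2·4 + 1  →[4↦5]→  5^(5 + 1) + 2·5^2 + 2·5 + 1 = 15686  −1 ⇒ G_3=15685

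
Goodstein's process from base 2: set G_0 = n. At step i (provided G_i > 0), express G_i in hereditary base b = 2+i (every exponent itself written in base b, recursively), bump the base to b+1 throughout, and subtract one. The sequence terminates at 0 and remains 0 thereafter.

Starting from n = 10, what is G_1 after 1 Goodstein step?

G_0=10  [base 2] 2^(2 + 1) + 2  →[2↦3]→  3^(3 + 1) + 3 = 84  −1 ⇒ G_1=83
G_1=83  [base 3] 3^(3 + 1) + 2  →[3↦4]→  4^(4 + 1) + 2 = 1026  −1 ⇒ G_2=1025

83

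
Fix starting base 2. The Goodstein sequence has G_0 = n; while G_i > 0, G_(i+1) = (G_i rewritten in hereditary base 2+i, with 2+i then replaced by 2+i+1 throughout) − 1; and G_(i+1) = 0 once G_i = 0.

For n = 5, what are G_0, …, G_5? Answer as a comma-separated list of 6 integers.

5, 27, 255, 467, 775, 1197

G_0=5  [base 2] 2^2 + 1  →[2↦3]→  3^3 + 1 = 28  −1 ⇒ G_1=27
G_1=27  [base 3] 3^3  →[3↦4]→  4^4 = 256  −1 ⇒ G_2=255
G_2=255  [base 4] 3·4^3 + 3·4^2 + 3·4 + 3  →[4↦5]→  3·5^3 + 3·5^2 + 3·5 + 3 = 468  −1 ⇒ G_3=467
G_3=467  [base 5] 3·5^3 + 3·5^2 + 3·5 + 2  →[5↦6]→  3·6^3 + 3·6^2 + 3·6 + 2 = 776  −1 ⇒ G_4=775
G_4=775  [base 6] 3·6^3 + 3·6^2 + 3·6 + 1  →[6↦7]→  3·7^3 + 3·7^2 + 3·7 + 1 = 1198  −1 ⇒ G_5=1197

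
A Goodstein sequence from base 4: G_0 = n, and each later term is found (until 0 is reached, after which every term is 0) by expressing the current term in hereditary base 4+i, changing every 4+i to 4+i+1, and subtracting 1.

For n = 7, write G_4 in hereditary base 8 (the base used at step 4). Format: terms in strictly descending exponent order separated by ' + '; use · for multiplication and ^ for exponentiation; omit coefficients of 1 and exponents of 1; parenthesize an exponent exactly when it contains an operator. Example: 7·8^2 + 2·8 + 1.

G_0=7  [base 4] 4 + 3  →[4↦5]→  5 + 3 = 8  −1 ⇒ G_1=7
G_1=7  [base 5] 5 + 2  →[5↦6]→  6 + 2 = 8  −1 ⇒ G_2=7
G_2=7  [base 6] 6 + 1  →[6↦7]→  7 + 1 = 8  −1 ⇒ G_3=7
G_3=7  [base 7] 7  →[7↦8]→  8 = 8  −1 ⇒ G_4=7
G_4=7  [base 8] 7  →[8↦9]→  7 = 7  −1 ⇒ G_5=6

7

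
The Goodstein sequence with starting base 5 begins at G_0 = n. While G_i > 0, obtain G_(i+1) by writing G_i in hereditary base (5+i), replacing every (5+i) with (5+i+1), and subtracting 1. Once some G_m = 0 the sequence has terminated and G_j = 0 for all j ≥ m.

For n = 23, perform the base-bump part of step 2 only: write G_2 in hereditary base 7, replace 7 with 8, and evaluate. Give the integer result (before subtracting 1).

23 —HB5→ 4·5 + 3 —bump→ 4·6 + 3 = 27 —(−1)→ 26
26 —HB6→ 4·6 + 2 —bump→ 4·7 + 2 = 30 —(−1)→ 29
29 —HB7→ 4·7 + 1 —bump→ 4·8 + 1 = 33 —(−1)→ 32

33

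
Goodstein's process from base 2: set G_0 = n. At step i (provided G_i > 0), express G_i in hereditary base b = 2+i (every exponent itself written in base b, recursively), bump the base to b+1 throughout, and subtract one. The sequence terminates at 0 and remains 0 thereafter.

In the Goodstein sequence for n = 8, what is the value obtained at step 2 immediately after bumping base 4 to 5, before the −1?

6311

G_0=8  [base 2] 2^(2 + 1)  →[2↦3]→  3^(3 + 1) = 81  −1 ⇒ G_1=80
G_1=80  [base 3] 2·3^3 + 2·3^2 + 2·3 + 2  →[3↦4]→  2·4^4 + 2·4^2 + 2·4 + 2 = 554  −1 ⇒ G_2=553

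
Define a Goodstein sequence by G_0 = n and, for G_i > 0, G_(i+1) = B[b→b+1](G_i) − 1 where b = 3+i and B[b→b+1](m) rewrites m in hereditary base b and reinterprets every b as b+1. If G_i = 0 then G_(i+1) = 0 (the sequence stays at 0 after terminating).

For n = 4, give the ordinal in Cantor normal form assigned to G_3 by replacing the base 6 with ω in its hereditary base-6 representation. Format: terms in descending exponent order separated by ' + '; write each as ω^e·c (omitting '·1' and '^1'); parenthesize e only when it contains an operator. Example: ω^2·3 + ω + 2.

3

base 3: 4 = 3 + 1; at 4: 4 + 1 = 5; next = 4
base 4: 4 = 4; at 5: 5 = 5; next = 4
base 5: 4 = 4; at 6: 4 = 4; next = 3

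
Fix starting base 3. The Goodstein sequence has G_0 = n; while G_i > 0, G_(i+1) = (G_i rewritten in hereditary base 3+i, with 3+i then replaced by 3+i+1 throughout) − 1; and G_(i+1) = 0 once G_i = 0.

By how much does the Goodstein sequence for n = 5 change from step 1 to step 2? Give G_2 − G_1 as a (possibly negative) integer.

base 3: 5 = 3 + 2; at 4: 4 + 2 = 6; next = 5
base 4: 5 = 4 + 1; at 5: 5 + 1 = 6; next = 5

0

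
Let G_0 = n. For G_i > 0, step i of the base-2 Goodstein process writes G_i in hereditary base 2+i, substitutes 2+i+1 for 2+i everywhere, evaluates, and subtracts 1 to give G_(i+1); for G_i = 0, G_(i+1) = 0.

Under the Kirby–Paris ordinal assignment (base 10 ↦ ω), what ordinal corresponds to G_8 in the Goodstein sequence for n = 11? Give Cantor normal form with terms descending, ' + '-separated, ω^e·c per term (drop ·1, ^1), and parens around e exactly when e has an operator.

G_0 = 11. HB_2(11) = 2^(2 + 1) + 2 + 1. Bump = 85. G_1 = 84.
G_1 = 84. HB_3(84) = 3^(3 + 1) + 3. Bump = 1028. G_2 = 1027.
G_2 = 1027. HB_4(1027) = 4^(4 + 1) + 3. Bump = 15628. G_3 = 15627.
G_3 = 15627. HB_5(15627) = 5^(5 + 1) + 2. Bump = 279938. G_4 = 279937.
G_4 = 279937. HB_6(279937) = 6^(6 + 1) + 1. Bump = 5764802. G_5 = 5764801.
G_5 = 5764801. HB_7(5764801) = 7^(7 + 1). Bump = 134217728. G_6 = 134217727.
G_6 = 134217727. HB_8(134217727) = 7·8^8 + 7·8^7 + 7·8^6 + 7·8^5 + 7·8^4 + 7·8^3 + 7·8^2 + 7·8 + 7. Bump = 2749609303. G_7 = 2749609302.
G_7 = 2749609302. HB_9(2749609302) = 7·9^9 + 7·9^7 + 7·9^6 + 7·9^5 + 7·9^4 + 7·9^3 + 7·9^2 + 7·9 + 6. Bump = 70077777776. G_8 = 70077777775.

ω^ω·7 + ω^7·7 + ω^6·7 + ω^5·7 + ω^4·7 + ω^3·7 + ω^2·7 + ω·7 + 5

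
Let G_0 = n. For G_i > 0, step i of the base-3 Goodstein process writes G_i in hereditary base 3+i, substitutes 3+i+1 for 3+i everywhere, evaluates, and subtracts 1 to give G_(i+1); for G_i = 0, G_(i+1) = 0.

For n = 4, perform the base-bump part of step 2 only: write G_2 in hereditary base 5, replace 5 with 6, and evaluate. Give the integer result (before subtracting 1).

4

base 3: 4 = 3 + 1; at 4: 4 + 1 = 5; next = 4
base 4: 4 = 4; at 5: 5 = 5; next = 4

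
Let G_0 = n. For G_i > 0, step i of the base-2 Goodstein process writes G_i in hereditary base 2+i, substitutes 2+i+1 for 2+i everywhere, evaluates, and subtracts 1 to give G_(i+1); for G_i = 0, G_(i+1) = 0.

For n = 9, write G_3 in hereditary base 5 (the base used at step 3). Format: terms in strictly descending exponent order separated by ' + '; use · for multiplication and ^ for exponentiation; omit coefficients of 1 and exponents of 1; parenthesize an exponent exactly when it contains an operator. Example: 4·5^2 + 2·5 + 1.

3·5^5 + 3·5^3 + 3·5^2 + 3·5 + 2

step 0: 9 = 2^(2 + 1) + 1; sub 3 for 2: 3^(3 + 1) + 1; = 82; G_1 = 82−1 = 81
step 1: 81 = 3^(3 + 1); sub 4 for 3: 4^(4 + 1); = 1024; G_2 = 1024−1 = 1023
step 2: 1023 = 3·4^4 + 3·4^3 + 3·4^2 + 3·4 + 3; sub 5 for 4: 3·5^5 + 3·5^3 + 3·5^2 + 3·5 + 3; = 9843; G_3 = 9843−1 = 9842
step 3: 9842 = 3·5^5 + 3·5^3 + 3·5^2 + 3·5 + 2; sub 6 for 5: 3·6^6 + 3·6^3 + 3·6^2 + 3·6 + 2; = 140744; G_4 = 140744−1 = 140743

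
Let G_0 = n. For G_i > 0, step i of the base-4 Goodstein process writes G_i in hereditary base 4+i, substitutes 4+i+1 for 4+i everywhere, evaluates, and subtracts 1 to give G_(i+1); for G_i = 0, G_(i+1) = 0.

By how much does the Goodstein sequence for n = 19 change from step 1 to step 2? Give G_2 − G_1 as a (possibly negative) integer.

base 4: 19 = 4^2 + 3; at 5: 5^2 + 3 = 28; next = 27
base 5: 27 = 5^2 + 2; at 6: 6^2 + 2 = 38; next = 37

10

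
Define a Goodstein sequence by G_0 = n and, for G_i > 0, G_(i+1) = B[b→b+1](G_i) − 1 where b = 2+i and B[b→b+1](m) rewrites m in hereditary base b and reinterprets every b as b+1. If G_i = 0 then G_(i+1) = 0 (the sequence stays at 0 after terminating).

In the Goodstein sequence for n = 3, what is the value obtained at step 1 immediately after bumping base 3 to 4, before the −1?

G_0=3  [base 2] 2 + 1  →[2↦3]→  3 + 1 = 4  −1 ⇒ G_1=3
G_1=3  [base 3] 3  →[3↦4]→  4 = 4  −1 ⇒ G_2=3

4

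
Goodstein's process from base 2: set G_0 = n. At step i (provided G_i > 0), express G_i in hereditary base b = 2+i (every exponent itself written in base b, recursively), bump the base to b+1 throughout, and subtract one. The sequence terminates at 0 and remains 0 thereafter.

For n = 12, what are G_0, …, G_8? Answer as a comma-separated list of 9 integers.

12, 107, 1065, 15685, 280019, 5764910, 134217867, 3486784574, 100000000211

(0) 12|_2 = 2^(2 + 1) + 2^2 ↦ 3^(3 + 1) + 3^3|_3 = 108 ⇒ 107
(1) 107|_3 = 3^(3 + 1) + 2·3^2 + 2·3 + 2 ↦ 4^(4 + 1) + 2·4^2 + 2·4 + 2|_4 = 1066 ⇒ 1065
(2) 1065|_4 = 4^(4 + 1) + 2·4^2 + 2·4 + 1 ↦ 5^(5 + 1) + 2·5^2 + 2·5 + 1|_5 = 15686 ⇒ 15685
(3) 15685|_5 = 5^(5 + 1) + 2·5^2 + 2·5 ↦ 6^(6 + 1) + 2·6^2 + 2·6|_6 = 280020 ⇒ 280019
(4) 280019|_6 = 6^(6 + 1) + 2·6^2 + 6 + 5 ↦ 7^(7 + 1) + 2·7^2 + 7 + 5|_7 = 5764911 ⇒ 5764910
(5) 5764910|_7 = 7^(7 + 1) + 2·7^2 + 7 + 4 ↦ 8^(8 + 1) + 2·8^2 + 8 + 4|_8 = 134217868 ⇒ 134217867
(6) 134217867|_8 = 8^(8 + 1) + 2·8^2 + 8 + 3 ↦ 9^(9 + 1) + 2·9^2 + 9 + 3|_9 = 3486784575 ⇒ 3486784574
(7) 3486784574|_9 = 9^(9 + 1) + 2·9^2 + 9 + 2 ↦ 10^(10 + 1) + 2·10^2 + 10 + 2|_10 = 100000000212 ⇒ 100000000211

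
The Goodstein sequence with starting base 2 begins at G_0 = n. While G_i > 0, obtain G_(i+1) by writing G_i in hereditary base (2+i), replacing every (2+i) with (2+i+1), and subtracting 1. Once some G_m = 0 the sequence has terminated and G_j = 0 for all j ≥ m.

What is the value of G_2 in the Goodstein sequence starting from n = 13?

1279

G_0=13  [base 2] 2^(2 + 1) + 2^2 + 1  →[2↦3]→  3^(3 + 1) + 3^3 + 1 = 109  −1 ⇒ G_1=108
G_1=108  [base 3] 3^(3 + 1) + 3^3  →[3↦4]→  4^(4 + 1) + 4^4 = 1280  −1 ⇒ G_2=1279
G_2=1279  [base 4] 4^(4 + 1) + 3·4^3 + 3·4^2 + 3·4 + 3  →[4↦5]→  5^(5 + 1) + 3·5^3 + 3·5^2 + 3·5 + 3 = 16093  −1 ⇒ G_3=16092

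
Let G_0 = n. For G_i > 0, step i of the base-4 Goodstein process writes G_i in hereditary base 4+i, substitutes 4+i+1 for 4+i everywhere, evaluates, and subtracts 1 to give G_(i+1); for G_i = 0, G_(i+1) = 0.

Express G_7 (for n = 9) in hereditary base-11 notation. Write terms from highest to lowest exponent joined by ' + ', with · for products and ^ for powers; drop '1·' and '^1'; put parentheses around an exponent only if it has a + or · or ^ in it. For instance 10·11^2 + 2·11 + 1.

[0] 9 ≡ 2·4 + 1 (base 4). Lift 5: 11. −1: 10.
[1] 10 ≡ 2·5 (base 5). Lift 6: 12. −1: 11.
[2] 11 ≡ 6 + 5 (base 6). Lift 7: 12. −1: 11.
[3] 11 ≡ 7 + 4 (base 7). Lift 8: 12. −1: 11.
[4] 11 ≡ 8 + 3 (base 8). Lift 9: 12. −1: 11.
[5] 11 ≡ 9 + 2 (base 9). Lift 10: 12. −1: 11.
[6] 11 ≡ 10 + 1 (base 10). Lift 11: 12. −1: 11.
[7] 11 ≡ 11 (base 11). Lift 12: 12. −1: 11.

11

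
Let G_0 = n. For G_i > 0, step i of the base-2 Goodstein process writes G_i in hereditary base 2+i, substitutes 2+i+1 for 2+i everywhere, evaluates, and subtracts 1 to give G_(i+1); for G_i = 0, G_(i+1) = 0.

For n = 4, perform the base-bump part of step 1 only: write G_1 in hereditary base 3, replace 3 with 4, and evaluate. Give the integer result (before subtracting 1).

step 0: 4 = 2^2; sub 3 for 2: 3^3; = 27; G_1 = 27−1 = 26
step 1: 26 = 2·3^2 + 2·3 + 2; sub 4 for 3: 2·4^2 + 2·4 + 2; = 42; G_2 = 42−1 = 41

42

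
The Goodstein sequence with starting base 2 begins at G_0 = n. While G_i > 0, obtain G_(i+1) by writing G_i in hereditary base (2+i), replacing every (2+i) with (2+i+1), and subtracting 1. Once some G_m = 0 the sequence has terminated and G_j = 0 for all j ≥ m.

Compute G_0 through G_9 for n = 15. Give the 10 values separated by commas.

base 2: 15 = 2^(2 + 1) + 2^2 + 2 + 1; at 3: 3^(3 + 1) + 3^3 + 3 + 1 = 112; next = 111
base 3: 111 = 3^(3 + 1) + 3^3 + 3; at 4: 4^(4 + 1) + 4^4 + 4 = 1284; next = 1283
base 4: 1283 = 4^(4 + 1) + 4^4 + 3; at 5: 5^(5 + 1) + 5^5 + 3 = 18753; next = 18752
base 5: 18752 = 5^(5 + 1) + 5^5 + 2; at 6: 6^(6 + 1) + 6^6 + 2 = 326594; next = 326593
base 6: 326593 = 6^(6 + 1) + 6^6 + 1; at 7: 7^(7 + 1) + 7^7 + 1 = 6588345; next = 6588344
base 7: 6588344 = 7^(7 + 1) + 7^7; at 8: 8^(8 + 1) + 8^8 = 150994944; next = 150994943
base 8: 150994943 = 8^(8 + 1) + 7·8^7 + 7·8^6 + 7·8^5 + 7·8^4 + 7·8^3 + 7·8^2 + 7·8 + 7; at 9: 9^(9 + 1) + 7·9^7 + 7·9^6 + 7·9^5 + 7·9^4 + 7·9^3 + 7·9^2 + 7·9 + 7 = 3524450281; next = 3524450280
base 9: 3524450280 = 9^(9 + 1) + 7·9^7 + 7·9^6 + 7·9^5 + 7·9^4 + 7·9^3 + 7·9^2 + 7·9 + 6; at 10: 10^(10 + 1) + 7·10^7 + 7·10^6 + 7·10^5 + 7·10^4 + 7·10^3 + 7·10^2 + 7·10 + 6 = 100077777776; next = 100077777775
base 10: 100077777775 = 10^(10 + 1) + 7·10^7 + 7·10^6 + 7·10^5 + 7·10^4 + 7·10^3 + 7·10^2 + 7·10 + 5; at 11: 11^(11 + 1) + 7·11^7 + 7·11^6 + 7·11^5 + 7·11^4 + 7·11^3 + 7·11^2 + 7·11 + 5 = 3138578427935; next = 3138578427934

15, 111, 1283, 18752, 326593, 6588344, 150994943, 3524450280, 100077777775, 3138578427934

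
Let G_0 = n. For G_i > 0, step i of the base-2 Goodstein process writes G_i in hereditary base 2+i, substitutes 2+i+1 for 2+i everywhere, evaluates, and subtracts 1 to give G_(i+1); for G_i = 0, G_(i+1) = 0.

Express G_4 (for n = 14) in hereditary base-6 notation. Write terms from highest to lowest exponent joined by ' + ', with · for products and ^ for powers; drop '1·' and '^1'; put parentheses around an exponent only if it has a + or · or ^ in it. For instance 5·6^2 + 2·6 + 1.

[0] 14 ≡ 2^(2 + 1) + 2^2 + 2 (base 2). Lift 3: 111. −1: 110.
[1] 110 ≡ 3^(3 + 1) + 3^3 + 2 (base 3). Lift 4: 1282. −1: 1281.
[2] 1281 ≡ 4^(4 + 1) + 4^4 + 1 (base 4). Lift 5: 18751. −1: 18750.
[3] 18750 ≡ 5^(5 + 1) + 5^5 (base 5). Lift 6: 326592. −1: 326591.
[4] 326591 ≡ 6^(6 + 1) + 5·6^5 + 5·6^4 + 5·6^3 + 5·6^2 + 5·6 + 5 (base 6). Lift 7: 5862841. −1: 5862840.

6^(6 + 1) + 5·6^5 + 5·6^4 + 5·6^3 + 5·6^2 + 5·6 + 5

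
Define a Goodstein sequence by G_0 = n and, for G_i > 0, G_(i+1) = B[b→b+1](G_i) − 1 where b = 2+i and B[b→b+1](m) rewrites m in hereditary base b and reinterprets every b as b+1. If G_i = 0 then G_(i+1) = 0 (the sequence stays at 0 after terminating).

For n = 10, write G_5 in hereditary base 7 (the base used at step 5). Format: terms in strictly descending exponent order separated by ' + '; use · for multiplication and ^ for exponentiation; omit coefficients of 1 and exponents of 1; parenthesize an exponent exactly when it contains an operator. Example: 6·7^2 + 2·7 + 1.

(0) 10|_2 = 2^(2 + 1) + 2 ↦ 3^(3 + 1) + 3|_3 = 84 ⇒ 83
(1) 83|_3 = 3^(3 + 1) + 2 ↦ 4^(4 + 1) + 2|_4 = 1026 ⇒ 1025
(2) 1025|_4 = 4^(4 + 1) + 1 ↦ 5^(5 + 1) + 1|_5 = 15626 ⇒ 15625
(3) 15625|_5 = 5^(5 + 1) ↦ 6^(6 + 1)|_6 = 279936 ⇒ 279935
(4) 279935|_6 = 5·6^6 + 5·6^5 + 5·6^4 + 5·6^3 + 5·6^2 + 5·6 + 5 ↦ 5·7^7 + 5·7^5 + 5·7^4 + 5·7^3 + 5·7^2 + 5·7 + 5|_7 = 4215755 ⇒ 4215754
(5) 4215754|_7 = 5·7^7 + 5·7^5 + 5·7^4 + 5·7^3 + 5·7^2 + 5·7 + 4 ↦ 5·8^8 + 5·8^5 + 5·8^4 + 5·8^3 + 5·8^2 + 5·8 + 4|_8 = 84073324 ⇒ 84073323

5·7^7 + 5·7^5 + 5·7^4 + 5·7^3 + 5·7^2 + 5·7 + 4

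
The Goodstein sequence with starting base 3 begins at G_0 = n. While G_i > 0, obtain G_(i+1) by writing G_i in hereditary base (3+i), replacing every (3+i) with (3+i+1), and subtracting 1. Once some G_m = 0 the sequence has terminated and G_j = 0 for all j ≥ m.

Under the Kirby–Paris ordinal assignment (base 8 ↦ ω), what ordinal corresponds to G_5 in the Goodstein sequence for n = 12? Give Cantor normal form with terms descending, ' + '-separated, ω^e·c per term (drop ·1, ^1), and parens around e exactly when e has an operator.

G_0 = 12. HB_3(12) = 3^2 + 3. Bump = 20. G_1 = 19.
G_1 = 19. HB_4(19) = 4^2 + 3. Bump = 28. G_2 = 27.
G_2 = 27. HB_5(27) = 5^2 + 2. Bump = 38. G_3 = 37.
G_3 = 37. HB_6(37) = 6^2 + 1. Bump = 50. G_4 = 49.
G_4 = 49. HB_7(49) = 7^2. Bump = 64. G_5 = 63.

ω·7 + 7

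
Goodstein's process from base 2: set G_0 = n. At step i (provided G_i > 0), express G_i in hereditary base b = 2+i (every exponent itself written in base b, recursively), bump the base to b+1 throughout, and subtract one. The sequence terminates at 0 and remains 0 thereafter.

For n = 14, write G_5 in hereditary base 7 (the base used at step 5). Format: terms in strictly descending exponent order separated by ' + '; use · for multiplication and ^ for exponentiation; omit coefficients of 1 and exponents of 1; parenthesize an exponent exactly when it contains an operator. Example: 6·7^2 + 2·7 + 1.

7^(7 + 1) + 5·7^5 + 5·7^4 + 5·7^3 + 5·7^2 + 5·7 + 4

base 2: 14 = 2^(2 + 1) + 2^2 + 2; at 3: 3^(3 + 1) + 3^3 + 3 = 111; next = 110
base 3: 110 = 3^(3 + 1) + 3^3 + 2; at 4: 4^(4 + 1) + 4^4 + 2 = 1282; next = 1281
base 4: 1281 = 4^(4 + 1) + 4^4 + 1; at 5: 5^(5 + 1) + 5^5 + 1 = 18751; next = 18750
base 5: 18750 = 5^(5 + 1) + 5^5; at 6: 6^(6 + 1) + 6^6 = 326592; next = 326591
base 6: 326591 = 6^(6 + 1) + 5·6^5 + 5·6^4 + 5·6^3 + 5·6^2 + 5·6 + 5; at 7: 7^(7 + 1) + 5·7^5 + 5·7^4 + 5·7^3 + 5·7^2 + 5·7 + 5 = 5862841; next = 5862840
base 7: 5862840 = 7^(7 + 1) + 5·7^5 + 5·7^4 + 5·7^3 + 5·7^2 + 5·7 + 4; at 8: 8^(8 + 1) + 5·8^5 + 5·8^4 + 5·8^3 + 5·8^2 + 5·8 + 4 = 134404972; next = 134404971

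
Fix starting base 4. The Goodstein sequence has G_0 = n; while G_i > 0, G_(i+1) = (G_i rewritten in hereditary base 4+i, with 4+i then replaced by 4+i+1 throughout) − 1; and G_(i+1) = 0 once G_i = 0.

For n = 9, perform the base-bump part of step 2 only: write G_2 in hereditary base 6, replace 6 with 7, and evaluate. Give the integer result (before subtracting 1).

G_0=9  [base 4] 2·4 + 1  →[4↦5]→  2·5 + 1 = 11  −1 ⇒ G_1=10
G_1=10  [base 5] 2·5  →[5↦6]→  2·6 = 12  −1 ⇒ G_2=11
G_2=11  [base 6] 6 + 5  →[6↦7]→  7 + 5 = 12  −1 ⇒ G_3=11

12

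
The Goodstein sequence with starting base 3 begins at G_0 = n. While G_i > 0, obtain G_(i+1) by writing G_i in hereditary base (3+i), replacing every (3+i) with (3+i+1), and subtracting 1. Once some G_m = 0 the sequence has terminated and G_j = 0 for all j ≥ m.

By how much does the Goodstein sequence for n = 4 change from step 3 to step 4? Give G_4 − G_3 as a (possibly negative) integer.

G_0 = 4. HB_3(4) = 3 + 1. Bump = 5. G_1 = 4.
G_1 = 4. HB_4(4) = 4. Bump = 5. G_2 = 4.
G_2 = 4. HB_5(4) = 4. Bump = 4. G_3 = 3.
G_3 = 3. HB_6(3) = 3. Bump = 3. G_4 = 2.

-1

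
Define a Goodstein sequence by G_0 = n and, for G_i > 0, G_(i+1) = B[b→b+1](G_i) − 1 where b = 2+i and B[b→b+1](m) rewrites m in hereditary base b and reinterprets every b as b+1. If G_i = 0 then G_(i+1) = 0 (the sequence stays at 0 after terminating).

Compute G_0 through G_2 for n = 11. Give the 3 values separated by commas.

11, 84, 1027

i=0: 11 = 2^(2 + 1) + 2 + 1 (b=2); 2→3: 3^(3 + 1) + 3 + 1 = 85; 85−1 = 84
i=1: 84 = 3^(3 + 1) + 3 (b=3); 3→4: 4^(4 + 1) + 4 = 1028; 1028−1 = 1027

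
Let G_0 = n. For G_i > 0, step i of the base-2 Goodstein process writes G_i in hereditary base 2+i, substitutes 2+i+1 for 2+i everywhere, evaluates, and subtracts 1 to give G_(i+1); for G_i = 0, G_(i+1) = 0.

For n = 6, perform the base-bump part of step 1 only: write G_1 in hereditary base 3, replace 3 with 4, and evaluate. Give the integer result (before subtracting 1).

6 —HB2→ 2^2 + 2 —bump→ 3^3 + 3 = 30 —(−1)→ 29
29 —HB3→ 3^3 + 2 —bump→ 4^4 + 2 = 258 —(−1)→ 257

258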